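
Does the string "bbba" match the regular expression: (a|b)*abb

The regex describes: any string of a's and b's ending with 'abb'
No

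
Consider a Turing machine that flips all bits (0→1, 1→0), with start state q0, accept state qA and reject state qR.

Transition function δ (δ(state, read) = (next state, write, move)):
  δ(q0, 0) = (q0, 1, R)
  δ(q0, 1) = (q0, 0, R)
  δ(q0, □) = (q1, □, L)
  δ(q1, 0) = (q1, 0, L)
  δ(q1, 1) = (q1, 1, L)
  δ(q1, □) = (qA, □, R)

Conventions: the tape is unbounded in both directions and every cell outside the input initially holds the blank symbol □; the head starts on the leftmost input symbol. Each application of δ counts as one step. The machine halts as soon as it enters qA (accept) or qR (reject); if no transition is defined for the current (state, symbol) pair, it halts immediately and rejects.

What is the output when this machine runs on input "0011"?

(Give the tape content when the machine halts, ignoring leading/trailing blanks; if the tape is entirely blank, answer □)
Step 0: [q0]0011 (head at position 0)
Step 1: δ(q0, 0) = (q0, 1, R)  ⊢  1[q0]011 (head at position 1)
Step 2: δ(q0, 0) = (q0, 1, R)  ⊢  11[q0]11 (head at position 2)
Step 3: δ(q0, 1) = (q0, 0, R)  ⊢  110[q0]1 (head at position 3)
Step 4: δ(q0, 1) = (q0, 0, R)  ⊢  1100[q0]□ (head at position 4)
Step 5: δ(q0, □) = (q1, □, L)  ⊢  110[q1]0□ (head at position 3)
Step 6: δ(q1, 0) = (q1, 0, L)  ⊢  11[q1]00□ (head at position 2)
Step 7: δ(q1, 0) = (q1, 0, L)  ⊢  1[q1]100□ (head at position 1)
Step 8: δ(q1, 1) = (q1, 1, L)  ⊢  [q1]1100□ (head at position 0)
Step 9: δ(q1, 1) = (q1, 1, L)  ⊢  [q1]□1100□ (head at position -1)
Step 10: δ(q1, □) = (qA, □, R)  ⊢  □[qA]1100□ (head at position 0)
The machine is in qA, so it halts and accepts.
Tape content when halted (ignoring surrounding blanks): 1100

Final answer: Output: 1100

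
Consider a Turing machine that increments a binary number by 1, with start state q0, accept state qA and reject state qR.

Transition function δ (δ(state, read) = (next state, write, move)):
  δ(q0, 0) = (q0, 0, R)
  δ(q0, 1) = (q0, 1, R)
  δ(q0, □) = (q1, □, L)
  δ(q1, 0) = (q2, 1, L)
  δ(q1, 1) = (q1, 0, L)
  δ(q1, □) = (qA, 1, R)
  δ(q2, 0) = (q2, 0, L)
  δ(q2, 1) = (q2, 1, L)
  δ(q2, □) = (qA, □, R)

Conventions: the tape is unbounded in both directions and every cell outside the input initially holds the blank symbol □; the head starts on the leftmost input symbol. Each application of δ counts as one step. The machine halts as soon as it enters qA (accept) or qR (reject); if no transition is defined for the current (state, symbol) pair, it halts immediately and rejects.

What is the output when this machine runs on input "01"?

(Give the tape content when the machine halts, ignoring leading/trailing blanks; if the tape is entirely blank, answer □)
Step 0: [q0]01 (head at position 0)
Step 1: δ(q0, 0) = (q0, 0, R)  ⊢  0[q0]1 (head at position 1)
Step 2: δ(q0, 1) = (q0, 1, R)  ⊢  01[q0]□ (head at position 2)
Step 3: δ(q0, □) = (q1, □, L)  ⊢  0[q1]1□ (head at position 1)
Step 4: δ(q1, 1) = (q1, 0, L)  ⊢  [q1]00□ (head at position 0)
Step 5: δ(q1, 0) = (q2, 1, L)  ⊢  [q2]□10□ (head at position -1)
Step 6: δ(q2, □) = (qA, □, R)  ⊢  □[qA]10□ (head at position 0)
The machine is in qA, so it halts and accepts.
Tape content when halted (ignoring surrounding blanks): 10

Final answer: Output: 10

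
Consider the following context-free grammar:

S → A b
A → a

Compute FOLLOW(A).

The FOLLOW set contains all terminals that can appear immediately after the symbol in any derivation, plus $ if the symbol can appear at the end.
A occurs only in S → A b, where it is immediately followed by the terminal b. So FOLLOW(A) = {b}.

Final answer: {b}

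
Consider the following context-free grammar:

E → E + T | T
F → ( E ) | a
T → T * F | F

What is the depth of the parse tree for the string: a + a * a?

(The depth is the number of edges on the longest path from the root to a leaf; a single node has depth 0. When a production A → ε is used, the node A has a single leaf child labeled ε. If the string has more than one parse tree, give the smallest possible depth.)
The grammar is unambiguous; the parse tree of a + a * a is:
E → E + T at the root (depth 0).
  Left E (depth 1) → T (2) → F (3) → a (4).
  Right T (depth 1) → T * F; that T (2) → F (3) → a (4); F (2) → a (3).
The longest root-to-leaf paths have 4 edges.
Depth = 4.

Final answer: 4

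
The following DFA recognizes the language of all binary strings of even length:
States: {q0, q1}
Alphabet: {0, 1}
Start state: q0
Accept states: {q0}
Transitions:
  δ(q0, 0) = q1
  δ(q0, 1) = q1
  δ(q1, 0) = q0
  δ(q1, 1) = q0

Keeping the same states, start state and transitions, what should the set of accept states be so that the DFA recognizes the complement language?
The DFA is complete (every state has a transition on every symbol), so the complement
is recognized by the same DFA with accepting and non-accepting states swapped.
Original accept states: {q0}
Complement accept states = All states - Original accept states
= {q0, q1} - {q0}
= {q1}
Complement language: strings of ODD length

Final answer: {q1}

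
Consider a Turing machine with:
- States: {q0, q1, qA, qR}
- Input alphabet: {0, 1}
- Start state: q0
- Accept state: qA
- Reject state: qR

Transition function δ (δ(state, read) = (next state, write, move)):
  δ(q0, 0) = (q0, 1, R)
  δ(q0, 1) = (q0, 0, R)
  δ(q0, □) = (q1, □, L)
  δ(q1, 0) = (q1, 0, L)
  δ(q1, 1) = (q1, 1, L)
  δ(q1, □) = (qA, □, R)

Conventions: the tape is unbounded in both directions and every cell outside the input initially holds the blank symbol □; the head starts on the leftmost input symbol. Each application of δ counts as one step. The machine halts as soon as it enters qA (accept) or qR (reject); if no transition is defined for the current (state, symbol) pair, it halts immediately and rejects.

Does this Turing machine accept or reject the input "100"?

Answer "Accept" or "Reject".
Step 0: [q0]100 (head at position 0)
Step 1: δ(q0, 1) = (q0, 0, R)  ⊢  0[q0]00 (head at position 1)
Step 2: δ(q0, 0) = (q0, 1, R)  ⊢  01[q0]0 (head at position 2)
Step 3: δ(q0, 0) = (q0, 1, R)  ⊢  011[q0]□ (head at position 3)
Step 4: δ(q0, □) = (q1, □, L)  ⊢  01[q1]1□ (head at position 2)
Step 5: δ(q1, 1) = (q1, 1, L)  ⊢  0[q1]11□ (head at position 1)
Step 6: δ(q1, 1) = (q1, 1, L)  ⊢  [q1]011□ (head at position 0)
Step 7: δ(q1, 0) = (q1, 0, L)  ⊢  [q1]□011□ (head at position -1)
Step 8: δ(q1, □) = (qA, □, R)  ⊢  □[qA]011□ (head at position 0)
The machine is in qA, so it halts and accepts.

Final answer: Accept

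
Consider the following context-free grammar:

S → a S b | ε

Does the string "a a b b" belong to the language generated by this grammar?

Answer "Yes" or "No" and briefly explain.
A derivation exists: S ⇒ a S b ⇒ a a S b b ⇒ a a b b (using S → a S b twice, then S → ε).

Final answer: Yes - a valid derivation exists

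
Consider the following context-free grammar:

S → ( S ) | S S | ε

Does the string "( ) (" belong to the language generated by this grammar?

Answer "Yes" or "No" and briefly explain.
Each production adds parentheses only in matched pairs (S → ( S )) or none at all, so every derived string has equally many '(' and ')'. The string ( ) ( has two '(' and one ')', so it cannot be derived.

Final answer: No - no valid derivation exists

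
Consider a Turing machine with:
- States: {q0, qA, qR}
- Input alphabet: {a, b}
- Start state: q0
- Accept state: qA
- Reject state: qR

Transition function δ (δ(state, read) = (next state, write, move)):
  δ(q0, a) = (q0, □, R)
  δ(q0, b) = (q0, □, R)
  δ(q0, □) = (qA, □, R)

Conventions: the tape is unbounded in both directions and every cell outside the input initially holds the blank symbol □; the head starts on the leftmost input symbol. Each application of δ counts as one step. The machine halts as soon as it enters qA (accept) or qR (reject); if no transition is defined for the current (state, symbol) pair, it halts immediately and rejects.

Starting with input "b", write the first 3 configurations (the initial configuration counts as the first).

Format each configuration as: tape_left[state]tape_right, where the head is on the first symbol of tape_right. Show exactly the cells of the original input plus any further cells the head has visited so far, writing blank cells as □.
Step 0: [q0]b (head at position 0)
Step 1: δ(q0, b) = (q0, □, R)  ⊢  □[q0]□ (head at position 1)
Step 2: δ(q0, □) = (qA, □, R)  ⊢  □□[qA]□ (head at position 2)

Final answer: [q0]b ⊢ □[q0]□ ⊢ □□[qA]□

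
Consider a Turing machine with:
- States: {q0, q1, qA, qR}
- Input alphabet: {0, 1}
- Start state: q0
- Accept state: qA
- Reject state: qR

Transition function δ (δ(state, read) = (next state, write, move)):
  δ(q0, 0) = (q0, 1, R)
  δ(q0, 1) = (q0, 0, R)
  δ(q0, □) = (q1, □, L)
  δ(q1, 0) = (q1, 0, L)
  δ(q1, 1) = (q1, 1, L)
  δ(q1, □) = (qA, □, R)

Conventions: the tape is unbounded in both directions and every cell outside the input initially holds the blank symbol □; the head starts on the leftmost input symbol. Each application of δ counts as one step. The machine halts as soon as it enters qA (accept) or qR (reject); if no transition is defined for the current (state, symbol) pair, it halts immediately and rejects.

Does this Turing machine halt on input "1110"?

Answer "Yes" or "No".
Step 0: [q0]1110 (head at position 0)
Step 1: δ(q0, 1) = (q0, 0, R)  ⊢  0[q0]110 (head at position 1)
Step 2: δ(q0, 1) = (q0, 0, R)  ⊢  00[q0]10 (head at position 2)
Step 3: δ(q0, 1) = (q0, 0, R)  ⊢  000[q0]0 (head at position 3)
Step 4: δ(q0, 0) = (q0, 1, R)  ⊢  0001[q0]□ (head at position 4)
Step 5: δ(q0, □) = (q1, □, L)  ⊢  000[q1]1□ (head at position 3)
Step 6: δ(q1, 1) = (q1, 1, L)  ⊢  00[q1]01□ (head at position 2)
Step 7: δ(q1, 0) = (q1, 0, L)  ⊢  0[q1]001□ (head at position 1)
Step 8: δ(q1, 0) = (q1, 0, L)  ⊢  [q1]0001□ (head at position 0)
Step 9: δ(q1, 0) = (q1, 0, L)  ⊢  [q1]□0001□ (head at position -1)
Step 10: δ(q1, □) = (qA, □, R)  ⊢  □[qA]0001□ (head at position 0)
The machine is in qA, so it halts and accepts.
It halts after 10 steps.

Final answer: Yes - halts after 10 steps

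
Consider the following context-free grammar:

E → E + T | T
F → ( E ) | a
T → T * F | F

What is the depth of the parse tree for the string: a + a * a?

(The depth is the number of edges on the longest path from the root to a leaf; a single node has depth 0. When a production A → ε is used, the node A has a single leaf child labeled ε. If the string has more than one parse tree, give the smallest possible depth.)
The grammar is unambiguous; the parse tree of a + a * a is:
E → E + T at the root (depth 0).
  Left E (depth 1) → T (2) → F (3) → a (4).
  Right T (depth 1) → T * F; that T (2) → F (3) → a (4); F (2) → a (3).
The longest root-to-leaf paths have 4 edges.
Depth = 4.

Final answer: 4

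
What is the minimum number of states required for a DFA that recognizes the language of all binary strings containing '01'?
Language: binary strings containing '01'
Lower bound (Myhill–Nerode): the prefixes ε, 0, 01 are pairwise distinguishable:
  ε vs 01: suffix ε distinguishes them (ε is rejected, 01 is accepted)
  0 vs 01: suffix ε distinguishes them (0 is rejected, 01 is accepted)
  ε vs 0: suffix 1 distinguishes them (ε·1 = 1 is rejected, 0·1 = 01 is accepted)
So any DFA needs at least 3 states.
Upper bound: a DFA with 3 states exists (one state per class above: 'no progress', 'last symbol 0', and 'seen 01' (accepting sink)).
Minimum states: 3

Final answer: 3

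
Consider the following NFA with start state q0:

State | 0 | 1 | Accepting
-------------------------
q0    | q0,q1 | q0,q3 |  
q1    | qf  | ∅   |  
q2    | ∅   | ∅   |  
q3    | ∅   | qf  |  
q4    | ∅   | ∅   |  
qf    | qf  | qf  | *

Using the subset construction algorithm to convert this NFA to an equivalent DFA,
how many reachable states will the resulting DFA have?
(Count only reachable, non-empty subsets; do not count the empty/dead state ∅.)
Start subset: {q0}
{q0}: on 0 → {q0, q1}, on 1 → {q0, q3}
{q0, q1}: on 0 → {q0, q1, qf}, on 1 → {q0, q3}
{q0, q3}: on 0 → {q0, q1}, on 1 → {q0, q3, qf}
{q0, q1, qf}: on 0 → {q0, q1, qf}, on 1 → {q0, q3, qf}
{q0, q3, qf}: on 0 → {q0, q1, qf}, on 1 → {q0, q3, qf}
Reachable non-empty subsets: {q0}, {q0, q1}, {q0, q3}, {q0, q1, qf}, {q0, q3, qf} — 5 in total.

Final answer: 5 states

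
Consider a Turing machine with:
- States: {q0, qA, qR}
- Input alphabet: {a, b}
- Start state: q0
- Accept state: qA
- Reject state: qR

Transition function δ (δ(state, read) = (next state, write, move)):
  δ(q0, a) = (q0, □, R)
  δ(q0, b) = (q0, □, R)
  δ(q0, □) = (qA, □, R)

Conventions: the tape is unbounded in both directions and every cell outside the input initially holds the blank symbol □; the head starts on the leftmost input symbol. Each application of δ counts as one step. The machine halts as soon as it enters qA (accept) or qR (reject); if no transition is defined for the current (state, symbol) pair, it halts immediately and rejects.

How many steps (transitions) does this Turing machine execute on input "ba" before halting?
Step 0: [q0]ba (head at position 0)
Step 1: δ(q0, b) = (q0, □, R)  ⊢  □[q0]a (head at position 1)
Step 2: δ(q0, a) = (q0, □, R)  ⊢  □□[q0]□ (head at position 2)
Step 3: δ(q0, □) = (qA, □, R)  ⊢  □□□[qA]□ (head at position 3)
The machine is in qA, so it halts and accepts.
Number of transitions executed: 3.

Final answer: 3 steps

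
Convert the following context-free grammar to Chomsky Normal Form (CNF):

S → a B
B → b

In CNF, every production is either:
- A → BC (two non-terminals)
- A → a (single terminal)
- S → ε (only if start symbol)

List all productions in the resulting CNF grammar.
The grammar has no ε-productions or unit productions to eliminate.
S → a B has terminal a in a right-hand side of length ≥ 2: introduce T_a → a and use T_a in place of a.
B → b is already in CNF (single terminal) – keep it.
S → a B becomes S → T_a B.
Resulting CNF grammar (3 productions): T_a → a; B → b; S → T_a B

Final answer: T_a → a; B → b; S → T_a B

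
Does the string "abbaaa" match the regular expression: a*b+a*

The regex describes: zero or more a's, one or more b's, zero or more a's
Yes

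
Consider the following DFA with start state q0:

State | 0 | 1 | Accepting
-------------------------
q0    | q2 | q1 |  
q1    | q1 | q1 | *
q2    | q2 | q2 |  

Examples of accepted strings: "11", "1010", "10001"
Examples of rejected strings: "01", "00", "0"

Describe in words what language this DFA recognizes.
non-empty binary strings starting with 1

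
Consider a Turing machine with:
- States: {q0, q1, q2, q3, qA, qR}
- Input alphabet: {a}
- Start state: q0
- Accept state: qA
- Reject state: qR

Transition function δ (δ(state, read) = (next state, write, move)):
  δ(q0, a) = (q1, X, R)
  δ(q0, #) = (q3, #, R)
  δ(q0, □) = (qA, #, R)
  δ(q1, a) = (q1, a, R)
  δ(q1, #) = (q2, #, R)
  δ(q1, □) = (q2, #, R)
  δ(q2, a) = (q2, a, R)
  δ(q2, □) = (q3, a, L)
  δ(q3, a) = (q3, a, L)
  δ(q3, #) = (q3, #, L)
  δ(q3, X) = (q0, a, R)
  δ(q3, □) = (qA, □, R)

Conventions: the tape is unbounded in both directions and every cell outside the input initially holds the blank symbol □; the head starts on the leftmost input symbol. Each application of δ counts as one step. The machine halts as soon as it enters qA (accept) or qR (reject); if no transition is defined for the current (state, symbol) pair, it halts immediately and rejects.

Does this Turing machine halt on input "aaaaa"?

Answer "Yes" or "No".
Trace (configuration after each step, as tape_left[state]tape_right with head position):
Step 0: [q0]aaaaa (head at position 0)
Step 1: X[q1]aaaa (head 1)
Step 2: Xa[q1]aaa (head 2)
Step 3: Xaa[q1]aa (head 3)
Step 4: Xaaa[q1]a (head 4)
Step 5: Xaaaa[q1]□ (head 5)
Step 6: Xaaaa#[q2]□ (head 6)
Step 7: Xaaaa[q3]#a (head 5)
Step 8: Xaaa[q3]a#a (head 4)
Step 9: Xaa[q3]aa#a (head 3)
Step 10: Xa[q3]aaa#a (head 2)
Step 11: X[q3]aaaa#a (head 1)
Step 12: [q3]Xaaaa#a (head 0)
Step 13: a[q0]aaaa#a (head 1)
Step 14: aX[q1]aaa#a (head 2)
Step 15: aXa[q1]aa#a (head 3)
Step 16: aXaa[q1]a#a (head 4)
Step 17: aXaaa[q1]#a (head 5)
Step 18: aXaaa#[q2]a (head 6)
Step 19: aXaaa#a[q2]□ (head 7)
Step 20: aXaaa#[q3]aa (head 6)
Step 21: aXaaa[q3]#aa (head 5)
Step 22: aXaa[q3]a#aa (head 4)
Step 23: aXa[q3]aa#aa (head 3)
Step 24: aX[q3]aaa#aa (head 2)
Step 25: a[q3]Xaaa#aa (head 1)
Step 26: aa[q0]aaa#aa (head 2)
Step 27: aaX[q1]aa#aa (head 3)
Step 28: aaXa[q1]a#aa (head 4)
Step 29: aaXaa[q1]#aa (head 5)
Step 30: aaXaa#[q2]aa (head 6)
Step 31: aaXaa#a[q2]a (head 7)
Step 32: aaXaa#aa[q2]□ (head 8)
Step 33: aaXaa#a[q3]aa (head 7)
Step 34: aaXaa#[q3]aaa (head 6)
Step 35: aaXaa[q3]#aaa (head 5)
Step 36: aaXa[q3]a#aaa (head 4)
Step 37: aaX[q3]aa#aaa (head 3)
Step 38: aa[q3]Xaa#aaa (head 2)
Step 39: aaa[q0]aa#aaa (head 3)
Step 40: aaaX[q1]a#aaa (head 4)
Step 41: aaaXa[q1]#aaa (head 5)
Step 42: aaaXa#[q2]aaa (head 6)
Step 43: aaaXa#a[q2]aa (head 7)
Step 44: aaaXa#aa[q2]a (head 8)
Step 45: aaaXa#aaa[q2]□ (head 9)
Step 46: aaaXa#aa[q3]aa (head 8)
Step 47: aaaXa#a[q3]aaa (head 7)
Step 48: aaaXa#[q3]aaaa (head 6)
Step 49: aaaXa[q3]#aaaa (head 5)
Step 50: aaaX[q3]a#aaaa (head 4)
Step 51: aaa[q3]Xa#aaaa (head 3)
Step 52: aaaa[q0]a#aaaa (head 4)
Step 53: aaaaX[q1]#aaaa (head 5)
Step 54: aaaaX#[q2]aaaa (head 6)
Step 55: aaaaX#a[q2]aaa (head 7)
Step 56: aaaaX#aa[q2]aa (head 8)
Step 57: aaaaX#aaa[q2]a (head 9)
Step 58: aaaaX#aaaa[q2]□ (head 10)
Step 59: aaaaX#aaa[q3]aa (head 9)
Step 60: aaaaX#aa[q3]aaa (head 8)
Step 61: aaaaX#a[q3]aaaa (head 7)
Step 62: aaaaX#[q3]aaaaa (head 6)
Step 63: aaaaX[q3]#aaaaa (head 5)
Step 64: aaaa[q3]X#aaaaa (head 4)
Step 65: aaaaa[q0]#aaaaa (head 5)
Step 66: aaaaa#[q3]aaaaa (head 6)
Step 67: aaaaa[q3]#aaaaa (head 5)
Step 68: aaaa[q3]a#aaaaa (head 4)
Step 69: aaa[q3]aa#aaaaa (head 3)
Step 70: aa[q3]aaa#aaaaa (head 2)
Step 71: a[q3]aaaa#aaaaa (head 1)
Step 72: [q3]aaaaa#aaaaa (head 0)
Step 73: [q3]□aaaaa#aaaaa (head -1)
Step 74: □[qA]aaaaa#aaaaa (head 0)
The machine is in qA, so it halts and accepts.
It halts after 74 steps.

Final answer: Yes - halts after 74 steps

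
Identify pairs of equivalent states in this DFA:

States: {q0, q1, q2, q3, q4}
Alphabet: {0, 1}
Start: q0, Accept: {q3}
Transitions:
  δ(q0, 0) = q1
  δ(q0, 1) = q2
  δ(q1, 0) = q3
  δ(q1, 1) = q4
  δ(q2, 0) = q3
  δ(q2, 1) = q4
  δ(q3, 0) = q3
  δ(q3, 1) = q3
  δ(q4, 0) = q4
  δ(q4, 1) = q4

Using the table-filling algorithm:
Round 0 – mark pairs where exactly one state is accepting: (q0,q3), (q1,q3), (q2,q3), (q3,q4)
Round 1 – newly marked: (q0,q1) [on 0: q1 vs q3, already marked]; (q0,q2) [on 0: q1 vs q3, already marked]; (q1,q4) [on 0: q3 vs q4, already marked]; (q2,q4) [on 0: q3 vs q4, already marked]
Round 2 – newly marked: (q0,q4) [on 0: q1 vs q4, already marked]
No further pairs can be marked.
(q1, q2) unmarked: δ(q1,0)=q3, δ(q2,0)=q3; δ(q1,1)=q4, δ(q2,1)=q4 → equivalent
Equivalent pairs: (q1, q2)

Final answer: Equivalent pairs: (q1, q2)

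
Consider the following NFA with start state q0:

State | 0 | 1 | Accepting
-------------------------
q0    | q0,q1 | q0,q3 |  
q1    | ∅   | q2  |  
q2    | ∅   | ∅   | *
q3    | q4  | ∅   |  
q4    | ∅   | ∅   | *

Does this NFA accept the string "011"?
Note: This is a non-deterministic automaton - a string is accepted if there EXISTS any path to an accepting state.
Track the set of states the NFA could be in: start {q0}
Read '0': {q0} → {q0, q1}
Read '1': {q0, q1} → {q0, q2, q3}
Read '1': {q0, q2, q3} → {q0, q3}
Final set {q0, q3} contains no accepting state → rejected.

Final answer: No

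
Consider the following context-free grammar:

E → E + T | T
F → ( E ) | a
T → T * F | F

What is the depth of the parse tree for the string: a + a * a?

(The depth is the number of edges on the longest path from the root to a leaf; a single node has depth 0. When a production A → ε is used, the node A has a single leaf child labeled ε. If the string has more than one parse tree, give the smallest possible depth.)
The grammar is unambiguous; the parse tree of a + a * a is:
E → E + T at the root (depth 0).
  Left E (depth 1) → T (2) → F (3) → a (4).
  Right T (depth 1) → T * F; that T (2) → F (3) → a (4); F (2) → a (3).
The longest root-to-leaf paths have 4 edges.
Depth = 4.

Final answer: 4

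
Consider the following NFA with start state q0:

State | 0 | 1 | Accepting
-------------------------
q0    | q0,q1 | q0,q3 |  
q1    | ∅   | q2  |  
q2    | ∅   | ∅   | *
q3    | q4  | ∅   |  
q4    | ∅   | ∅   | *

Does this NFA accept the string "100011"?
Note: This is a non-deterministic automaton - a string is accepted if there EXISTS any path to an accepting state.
Track the set of states the NFA could be in: start {q0}
Read '1': {q0} → {q0, q3}
Read '0': {q0, q3} → {q0, q1, q4}
Read '0': {q0, q1, q4} → {q0, q1}
Read '0': {q0, q1} → {q0, q1}
Read '1': {q0, q1} → {q0, q2, q3}
Read '1': {q0, q2, q3} → {q0, q3}
Final set {q0, q3} contains no accepting state → rejected.

Final answer: No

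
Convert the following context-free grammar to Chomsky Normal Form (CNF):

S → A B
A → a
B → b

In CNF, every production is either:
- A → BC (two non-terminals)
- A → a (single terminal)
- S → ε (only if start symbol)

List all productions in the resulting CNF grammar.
The grammar has no ε-productions or unit productions to eliminate.
S → A B is already in CNF (two non-terminals) – keep it.
A → a is already in CNF (single terminal) – keep it.
B → b is already in CNF (single terminal) – keep it.
Resulting CNF grammar (3 productions): A → a; B → b; S → A B

Final answer: A → a; B → b; S → A B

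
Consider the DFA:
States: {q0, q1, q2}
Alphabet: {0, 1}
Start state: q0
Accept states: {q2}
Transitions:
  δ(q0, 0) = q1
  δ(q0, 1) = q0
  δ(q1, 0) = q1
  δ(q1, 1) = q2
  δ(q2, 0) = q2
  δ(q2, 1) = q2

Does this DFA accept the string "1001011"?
Processing string "1001011":
  q0 --1--> q0
  q0 --0--> q1
  q1 --0--> q1
  q1 --1--> q2
  q2 --0--> q2
  q2 --1--> q2
  q2 --1--> q2
Final state: q2
Accept states: {q2}
q2 is an accept state, so the string is accepted.

Final answer: Yes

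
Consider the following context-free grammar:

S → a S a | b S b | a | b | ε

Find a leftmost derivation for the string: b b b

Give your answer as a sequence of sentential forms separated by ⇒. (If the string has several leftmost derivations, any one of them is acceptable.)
Start with S.
Step 1: the leftmost non-terminal is S; apply S → b S b:  b S b
Step 2: the leftmost non-terminal is S; apply S → b:  b b b

Final answer: S ⇒ b S b ⇒ b b b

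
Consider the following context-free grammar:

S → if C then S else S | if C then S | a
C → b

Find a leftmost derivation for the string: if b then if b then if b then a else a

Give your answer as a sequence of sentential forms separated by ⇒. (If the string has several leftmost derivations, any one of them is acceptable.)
Start with S.
Step 1: the leftmost non-terminal is S; apply S → if C then S:  if C then S
Step 2: the leftmost non-terminal is C; apply C → b:  if b then S
Step 3: the leftmost non-terminal is S; apply S → if C then S:  if b then if C then S
Step 4: the leftmost non-terminal is C; apply C → b:  if b then if b then S
Step 5: the leftmost non-terminal is S; apply S → if C then S else S:  if b then if b then if C then S else S
Step 6: the leftmost non-terminal is C; apply C → b:  if b then if b then if b then S else S
Step 7: the leftmost non-terminal is S; apply S → a:  if b then if b then if b then a else S
Step 8: the leftmost non-terminal is S; apply S → a:  if b then if b then if b then a else a

Final answer: S ⇒ if C then S ⇒ if b then S ⇒ if b then if C then S ⇒ if b then if b then S ⇒ if b then if b then if C then S else S ⇒ if b then if b then if b then S else S ⇒ if b then if b then if b then a else S ⇒ if b then if b then if b then a else a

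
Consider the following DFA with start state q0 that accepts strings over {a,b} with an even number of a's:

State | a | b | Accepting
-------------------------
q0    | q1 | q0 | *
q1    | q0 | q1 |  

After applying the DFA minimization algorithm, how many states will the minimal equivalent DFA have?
All 2 states are reachable from q0, so none can be removed as unreachable.
Table-filling: first mark every (accepting, non-accepting) pair as distinguishable (accepting: {q0}; non-accepting: {q1}).
Every pair of states is distinguishable, so the DFA is already minimal.
Equivalence classes: {q0}, {q1} → 2 states.

Final answer: 2 states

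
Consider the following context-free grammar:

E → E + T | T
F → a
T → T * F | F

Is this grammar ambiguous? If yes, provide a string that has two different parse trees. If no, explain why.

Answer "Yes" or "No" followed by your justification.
This is the standard stratified expression grammar: '+' is introduced only by the left-recursive rule E → E + T and '*' only by the left-recursive rule T → T * F, with F → a. For any string, the last '+' must be the one produced at the root E (everything after it is a T containing no '+'), and likewise within each T the last '*' is produced at its root. This fixes the parse tree uniquely (left-associative, '*' binding tighter than '+'), so every string has exactly one parse tree.

Final answer: No - the grammar is unambiguous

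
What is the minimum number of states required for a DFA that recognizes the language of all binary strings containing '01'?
Language: binary strings containing '01'
Lower bound (Myhill–Nerode): the prefixes ε, 0, 01 are pairwise distinguishable:
  ε vs 01: suffix ε distinguishes them (ε is rejected, 01 is accepted)
  0 vs 01: suffix ε distinguishes them (0 is rejected, 01 is accepted)
  ε vs 0: suffix 1 distinguishes them (ε·1 = 1 is rejected, 0·1 = 01 is accepted)
So any DFA needs at least 3 states.
Upper bound: a DFA with 3 states exists (one state per class above: 'no progress', 'last symbol 0', and 'seen 01' (accepting sink)).
Minimum states: 3

Final answer: 3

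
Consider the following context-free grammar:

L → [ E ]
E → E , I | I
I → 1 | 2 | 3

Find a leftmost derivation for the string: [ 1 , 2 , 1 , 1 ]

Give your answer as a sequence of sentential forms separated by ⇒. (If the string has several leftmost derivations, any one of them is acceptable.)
Start with L.
Step 1: the leftmost non-terminal is L; apply L → [ E ]:  [ E ]
Step 2: the leftmost non-terminal is E; apply E → E , I:  [ E , I ]
Step 3: the leftmost non-terminal is E; apply E → E , I:  [ E , I , I ]
Step 4: the leftmost non-terminal is E; apply E → E , I:  [ E , I , I , I ]
Step 5: the leftmost non-terminal is E; apply E → I:  [ I , I , I , I ]
Step 6: the leftmost non-terminal is I; apply I → 1:  [ 1 , I , I , I ]
Step 7: the leftmost non-terminal is I; apply I → 2:  [ 1 , 2 , I , I ]
Step 8: the leftmost non-terminal is I; apply I → 1:  [ 1 , 2 , 1 , I ]
Step 9: the leftmost non-terminal is I; apply I → 1:  [ 1 , 2 , 1 , 1 ]

Final answer: L ⇒ [ E ] ⇒ [ E , I ] ⇒ [ E , I , I ] ⇒ [ E , I , I , I ] ⇒ [ I , I , I , I ] ⇒ [ 1 , I , I , I ] ⇒ [ 1 , 2 , I , I ] ⇒ [ 1 , 2 , 1 , I ] ⇒ [ 1 , 2 , 1 , 1 ]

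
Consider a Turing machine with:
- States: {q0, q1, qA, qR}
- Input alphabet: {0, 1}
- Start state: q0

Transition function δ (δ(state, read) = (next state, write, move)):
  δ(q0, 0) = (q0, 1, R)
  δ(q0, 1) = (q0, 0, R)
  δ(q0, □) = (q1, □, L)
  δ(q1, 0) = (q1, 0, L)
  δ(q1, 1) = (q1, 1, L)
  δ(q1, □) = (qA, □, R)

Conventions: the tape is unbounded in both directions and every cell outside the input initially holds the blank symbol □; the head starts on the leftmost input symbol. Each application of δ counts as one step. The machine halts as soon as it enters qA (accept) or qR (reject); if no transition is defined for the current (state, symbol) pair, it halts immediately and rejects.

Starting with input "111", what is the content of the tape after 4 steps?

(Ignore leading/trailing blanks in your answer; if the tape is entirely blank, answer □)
Step 0: [q0]111 (head at position 0)
Step 1: δ(q0, 1) = (q0, 0, R)  ⊢  0[q0]11 (head at position 1)
Step 2: δ(q0, 1) = (q0, 0, R)  ⊢  00[q0]1 (head at position 2)
Step 3: δ(q0, 1) = (q0, 0, R)  ⊢  000[q0]□ (head at position 3)
Step 4: δ(q0, □) = (q1, □, L)  ⊢  00[q1]0□ (head at position 2)
Tape after 4 steps (ignoring surrounding blanks): 000

Final answer: Tape: 000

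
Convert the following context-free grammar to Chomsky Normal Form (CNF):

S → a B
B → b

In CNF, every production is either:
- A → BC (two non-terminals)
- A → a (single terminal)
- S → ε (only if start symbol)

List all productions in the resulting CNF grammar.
The grammar has no ε-productions or unit productions to eliminate.
S → a B has terminal a in a right-hand side of length ≥ 2: introduce T_a → a and use T_a in place of a.
B → b is already in CNF (single terminal) – keep it.
S → a B becomes S → T_a B.
Resulting CNF grammar (3 productions): T_a → a; B → b; S → T_a B

Final answer: T_a → a; B → b; S → T_a B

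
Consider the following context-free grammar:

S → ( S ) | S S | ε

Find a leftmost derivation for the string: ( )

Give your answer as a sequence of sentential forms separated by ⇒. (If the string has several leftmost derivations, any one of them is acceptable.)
Start with S.
Step 1: the leftmost non-terminal is S; apply S → ( S ):  ( S )
Step 2: the leftmost non-terminal is S; apply S → ε:  ( )

Final answer: S ⇒ ( S ) ⇒ ( )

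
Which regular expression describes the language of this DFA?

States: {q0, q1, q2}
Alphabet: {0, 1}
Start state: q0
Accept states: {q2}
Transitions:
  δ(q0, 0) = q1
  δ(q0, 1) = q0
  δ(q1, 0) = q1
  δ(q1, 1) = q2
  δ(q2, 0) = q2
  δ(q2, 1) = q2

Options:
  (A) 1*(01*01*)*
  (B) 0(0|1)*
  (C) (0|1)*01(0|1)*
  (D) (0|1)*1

Testing sample strings against the DFA:
  '1010' -> accepted
  '101' -> accepted
  '10010' -> accepted
  '010' -> accepted
Checking each option for a counterexample:
  (A) 1*(01*01*)*: ε is rejected by the DFA but matches the regex → eliminated
  (B) 0(0|1)*: '0' is rejected by the DFA but matches the regex → eliminated
  (C) (0|1)*01(0|1)*: agrees with the DFA on all strings of length ≤ 4
  (D) (0|1)*1: '1' is rejected by the DFA but matches the regex → eliminated
Only (C) (0|1)*01(0|1)* is consistent with the DFA.

Final answer: (C) (0|1)*01(0|1)*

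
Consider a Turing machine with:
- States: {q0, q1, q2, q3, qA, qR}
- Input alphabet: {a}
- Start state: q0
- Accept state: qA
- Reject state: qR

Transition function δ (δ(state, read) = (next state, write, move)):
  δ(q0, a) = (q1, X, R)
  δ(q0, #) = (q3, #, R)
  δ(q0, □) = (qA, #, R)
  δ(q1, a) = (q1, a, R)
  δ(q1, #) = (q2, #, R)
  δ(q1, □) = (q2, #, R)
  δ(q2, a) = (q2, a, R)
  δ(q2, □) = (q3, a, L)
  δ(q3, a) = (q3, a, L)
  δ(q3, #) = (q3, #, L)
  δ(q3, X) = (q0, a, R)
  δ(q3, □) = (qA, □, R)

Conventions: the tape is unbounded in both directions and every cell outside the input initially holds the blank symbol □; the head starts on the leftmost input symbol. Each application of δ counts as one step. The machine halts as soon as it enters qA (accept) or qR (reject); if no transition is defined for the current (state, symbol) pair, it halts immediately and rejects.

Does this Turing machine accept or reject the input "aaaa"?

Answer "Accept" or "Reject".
Trace (configuration after each step, as tape_left[state]tape_right with head position):
Step 0: [q0]aaaa (head at position 0)
Step 1: X[q1]aaa (head 1)
Step 2: Xa[q1]aa (head 2)
Step 3: Xaa[q1]a (head 3)
Step 4: Xaaa[q1]□ (head 4)
Step 5: Xaaa#[q2]□ (head 5)
Step 6: Xaaa[q3]#a (head 4)
Step 7: Xaa[q3]a#a (head 3)
Step 8: Xa[q3]aa#a (head 2)
Step 9: X[q3]aaa#a (head 1)
Step 10: [q3]Xaaa#a (head 0)
Step 11: a[q0]aaa#a (head 1)
Step 12: aX[q1]aa#a (head 2)
Step 13: aXa[q1]a#a (head 3)
Step 14: aXaa[q1]#a (head 4)
Step 15: aXaa#[q2]a (head 5)
Step 16: aXaa#a[q2]□ (head 6)
Step 17: aXaa#[q3]aa (head 5)
Step 18: aXaa[q3]#aa (head 4)
Step 19: aXa[q3]a#aa (head 3)
Step 20: aX[q3]aa#aa (head 2)
Step 21: a[q3]Xaa#aa (head 1)
Step 22: aa[q0]aa#aa (head 2)
Step 23: aaX[q1]a#aa (head 3)
Step 24: aaXa[q1]#aa (head 4)
Step 25: aaXa#[q2]aa (head 5)
Step 26: aaXa#a[q2]a (head 6)
Step 27: aaXa#aa[q2]□ (head 7)
Step 28: aaXa#a[q3]aa (head 6)
Step 29: aaXa#[q3]aaa (head 5)
Step 30: aaXa[q3]#aaa (head 4)
Step 31: aaX[q3]a#aaa (head 3)
Step 32: aa[q3]Xa#aaa (head 2)
Step 33: aaa[q0]a#aaa (head 3)
Step 34: aaaX[q1]#aaa (head 4)
Step 35: aaaX#[q2]aaa (head 5)
Step 36: aaaX#a[q2]aa (head 6)
Step 37: aaaX#aa[q2]a (head 7)
Step 38: aaaX#aaa[q2]□ (head 8)
Step 39: aaaX#aa[q3]aa (head 7)
Step 40: aaaX#a[q3]aaa (head 6)
Step 41: aaaX#[q3]aaaa (head 5)
Step 42: aaaX[q3]#aaaa (head 4)
Step 43: aaa[q3]X#aaaa (head 3)
Step 44: aaaa[q0]#aaaa (head 4)
Step 45: aaaa#[q3]aaaa (head 5)
Step 46: aaaa[q3]#aaaa (head 4)
Step 47: aaa[q3]a#aaaa (head 3)
Step 48: aa[q3]aa#aaaa (head 2)
Step 49: a[q3]aaa#aaaa (head 1)
Step 50: [q3]aaaa#aaaa (head 0)
Step 51: [q3]□aaaa#aaaa (head -1)
Step 52: □[qA]aaaa#aaaa (head 0)
The machine is in qA, so it halts and accepts.

Final answer: Accept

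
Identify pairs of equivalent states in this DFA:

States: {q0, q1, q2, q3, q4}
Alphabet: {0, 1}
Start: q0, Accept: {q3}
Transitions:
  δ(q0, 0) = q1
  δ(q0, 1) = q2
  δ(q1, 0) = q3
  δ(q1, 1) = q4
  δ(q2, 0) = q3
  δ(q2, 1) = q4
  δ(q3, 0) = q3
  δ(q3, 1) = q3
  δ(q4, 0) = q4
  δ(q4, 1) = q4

Using the table-filling algorithm:
Round 0 – mark pairs where exactly one state is accepting: (q0,q3), (q1,q3), (q2,q3), (q3,q4)
Round 1 – newly marked: (q0,q1) [on 0: q1 vs q3, already marked]; (q0,q2) [on 0: q1 vs q3, already marked]; (q1,q4) [on 0: q3 vs q4, already marked]; (q2,q4) [on 0: q3 vs q4, already marked]
Round 2 – newly marked: (q0,q4) [on 0: q1 vs q4, already marked]
No further pairs can be marked.
(q1, q2) unmarked: δ(q1,0)=q3, δ(q2,0)=q3; δ(q1,1)=q4, δ(q2,1)=q4 → equivalent
Equivalent pairs: (q1, q2)

Final answer: Equivalent pairs: (q1, q2)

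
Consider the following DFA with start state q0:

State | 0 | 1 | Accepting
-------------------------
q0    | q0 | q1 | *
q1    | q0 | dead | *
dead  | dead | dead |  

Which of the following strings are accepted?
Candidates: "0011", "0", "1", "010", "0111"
"0011": q0 → q0 → q0 → q1 → dead; dead is not accepting → rejected
"0": q0 → q0; q0 is accepting → accepted
"1": q0 → q1; q1 is accepting → accepted
"010": q0 → q0 → q1 → q0; q0 is accepting → accepted
"0111": q0 → q0 → q1 → dead → dead; dead is not accepting → rejected

Final answer: "0", "1", "010"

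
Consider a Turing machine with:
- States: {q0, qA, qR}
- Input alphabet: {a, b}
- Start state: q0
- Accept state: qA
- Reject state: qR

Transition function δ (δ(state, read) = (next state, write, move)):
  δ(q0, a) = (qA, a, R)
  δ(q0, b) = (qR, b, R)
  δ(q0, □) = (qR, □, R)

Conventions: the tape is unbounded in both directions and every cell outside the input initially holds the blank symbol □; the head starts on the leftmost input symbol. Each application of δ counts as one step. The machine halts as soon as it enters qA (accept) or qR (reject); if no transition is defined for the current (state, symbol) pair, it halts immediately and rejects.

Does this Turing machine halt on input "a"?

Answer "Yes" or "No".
Step 0: [q0]a (head at position 0)
Step 1: δ(q0, a) = (qA, a, R)  ⊢  a[qA]□ (head at position 1)
The machine is in qA, so it halts and accepts.
It halts after 1 steps.

Final answer: Yes - halts after 1 steps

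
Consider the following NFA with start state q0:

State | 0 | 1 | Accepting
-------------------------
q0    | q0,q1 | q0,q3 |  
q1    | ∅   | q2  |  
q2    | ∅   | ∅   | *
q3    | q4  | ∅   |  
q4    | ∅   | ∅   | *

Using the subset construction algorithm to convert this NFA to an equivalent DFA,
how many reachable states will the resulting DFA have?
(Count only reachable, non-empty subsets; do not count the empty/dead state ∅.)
Start subset: {q0}
{q0}: on 0 → {q0, q1}, on 1 → {q0, q3}
{q0, q1}: on 0 → {q0, q1}, on 1 → {q0, q2, q3}
{q0, q3}: on 0 → {q0, q1, q4}, on 1 → {q0, q3}
{q0, q2, q3}: on 0 → {q0, q1, q4}, on 1 → {q0, q3}
{q0, q1, q4}: on 0 → {q0, q1}, on 1 → {q0, q2, q3}
Reachable non-empty subsets: {q0}, {q0, q1}, {q0, q3}, {q0, q2, q3}, {q0, q1, q4} — 5 in total.

Final answer: 5 states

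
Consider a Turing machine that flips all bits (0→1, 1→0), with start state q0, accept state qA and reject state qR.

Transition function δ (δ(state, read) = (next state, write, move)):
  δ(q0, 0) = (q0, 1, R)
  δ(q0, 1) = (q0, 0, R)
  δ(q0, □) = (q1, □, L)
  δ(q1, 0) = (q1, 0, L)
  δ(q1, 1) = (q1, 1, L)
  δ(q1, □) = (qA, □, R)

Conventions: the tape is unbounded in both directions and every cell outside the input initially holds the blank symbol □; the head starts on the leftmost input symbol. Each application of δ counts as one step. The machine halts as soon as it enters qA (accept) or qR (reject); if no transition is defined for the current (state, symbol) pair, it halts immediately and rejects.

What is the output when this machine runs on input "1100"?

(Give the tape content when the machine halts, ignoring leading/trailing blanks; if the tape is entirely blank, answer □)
Step 0: [q0]1100 (head at position 0)
Step 1: δ(q0, 1) = (q0, 0, R)  ⊢  0[q0]100 (head at position 1)
Step 2: δ(q0, 1) = (q0, 0, R)  ⊢  00[q0]00 (head at position 2)
Step 3: δ(q0, 0) = (q0, 1, R)  ⊢  001[q0]0 (head at position 3)
Step 4: δ(q0, 0) = (q0, 1, R)  ⊢  0011[q0]□ (head at position 4)
Step 5: δ(q0, □) = (q1, □, L)  ⊢  001[q1]1□ (head at position 3)
Step 6: δ(q1, 1) = (q1, 1, L)  ⊢  00[q1]11□ (head at position 2)
Step 7: δ(q1, 1) = (q1, 1, L)  ⊢  0[q1]011□ (head at position 1)
Step 8: δ(q1, 0) = (q1, 0, L)  ⊢  [q1]0011□ (head at position 0)
Step 9: δ(q1, 0) = (q1, 0, L)  ⊢  [q1]□0011□ (head at position -1)
Step 10: δ(q1, □) = (qA, □, R)  ⊢  □[qA]0011□ (head at position 0)
The machine is in qA, so it halts and accepts.
Tape content when halted (ignoring surrounding blanks): 0011

Final answer: Output: 0011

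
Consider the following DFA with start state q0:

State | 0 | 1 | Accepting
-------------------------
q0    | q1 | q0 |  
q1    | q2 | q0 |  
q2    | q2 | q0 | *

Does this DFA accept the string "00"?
Start in q0.
Read '0': q0 → q1
Read '0': q1 → q2
Final state q2 is accepting, so the string is accepted.

Final answer: Yes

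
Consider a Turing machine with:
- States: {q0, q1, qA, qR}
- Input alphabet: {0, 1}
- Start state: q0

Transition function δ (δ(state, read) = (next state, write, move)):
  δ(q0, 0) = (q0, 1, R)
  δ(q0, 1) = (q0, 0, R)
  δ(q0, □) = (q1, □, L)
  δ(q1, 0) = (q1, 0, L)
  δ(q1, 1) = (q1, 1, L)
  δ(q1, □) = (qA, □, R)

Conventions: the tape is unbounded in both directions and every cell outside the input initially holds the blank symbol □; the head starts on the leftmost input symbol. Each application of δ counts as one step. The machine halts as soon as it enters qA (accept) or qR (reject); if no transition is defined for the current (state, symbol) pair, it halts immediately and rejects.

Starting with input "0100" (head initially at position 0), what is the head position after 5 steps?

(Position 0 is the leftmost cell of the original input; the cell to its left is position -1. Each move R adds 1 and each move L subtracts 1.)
Step 0: [q0]0100 (head at position 0)
Step 1: δ(q0, 0) = (q0, 1, R)  ⊢  1[q0]100 (head at position 1)
Step 2: δ(q0, 1) = (q0, 0, R)  ⊢  10[q0]00 (head at position 2)
Step 3: δ(q0, 0) = (q0, 1, R)  ⊢  101[q0]0 (head at position 3)
Step 4: δ(q0, 0) = (q0, 1, R)  ⊢  1011[q0]□ (head at position 4)
Step 5: δ(q0, □) = (q1, □, L)  ⊢  101[q1]1□ (head at position 3)
Head position after 5 steps: 3

Final answer: Position 3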